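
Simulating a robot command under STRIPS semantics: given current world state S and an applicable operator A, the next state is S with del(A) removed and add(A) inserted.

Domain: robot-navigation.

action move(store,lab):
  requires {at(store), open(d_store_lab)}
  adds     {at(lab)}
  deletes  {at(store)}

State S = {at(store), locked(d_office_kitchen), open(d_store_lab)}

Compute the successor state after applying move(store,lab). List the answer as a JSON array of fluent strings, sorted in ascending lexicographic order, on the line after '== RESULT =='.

Compute (S \ del) ∪ add:
  pre ⊆ S: {at(store), open(d_store_lab)} ⊆ S  — applicable
  S \ del = {locked(d_office_kitchen), open(d_store_lab)}
  ∪ add   = {at(lab), locked(d_office_kitchen), open(d_store_lab)}

== RESULT ==
["at(lab)", "locked(d_office_kitchen)", "open(d_store_lab)"]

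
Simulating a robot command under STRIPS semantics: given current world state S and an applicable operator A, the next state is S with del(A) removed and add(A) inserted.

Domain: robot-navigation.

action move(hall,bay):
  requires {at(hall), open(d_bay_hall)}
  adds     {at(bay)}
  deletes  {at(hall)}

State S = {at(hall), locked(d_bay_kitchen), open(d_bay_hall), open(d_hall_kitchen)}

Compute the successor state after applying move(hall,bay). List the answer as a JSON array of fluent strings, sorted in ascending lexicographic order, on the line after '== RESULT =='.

Compute (S \ del) ∪ add:
  pre ⊆ S: {at(hall), open(d_bay_hall)} ⊆ S  — applicable
  S \ del = {locked(d_bay_kitchen), open(d_bay_hall), open(d_hall_kitchen)}
  ∪ add   = {at(bay), locked(d_bay_kitchen), open(d_bay_hall), open(d_hall_kitchen)}

== RESULT ==
["at(bay)", "locked(d_bay_kitchen)", "open(d_bay_hall)", "open(d_hall_kitchen)"]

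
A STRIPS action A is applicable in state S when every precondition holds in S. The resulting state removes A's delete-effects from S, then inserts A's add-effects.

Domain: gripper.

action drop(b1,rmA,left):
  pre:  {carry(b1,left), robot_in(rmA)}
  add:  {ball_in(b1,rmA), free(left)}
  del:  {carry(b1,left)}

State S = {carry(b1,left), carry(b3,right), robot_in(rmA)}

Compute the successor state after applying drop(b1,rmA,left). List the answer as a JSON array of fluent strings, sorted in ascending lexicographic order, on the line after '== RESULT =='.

Progress:
  pre ⊆ S: {carry(b1,left), robot_in(rmA)} ⊆ S  — applicable
  S \ del = {carry(b3,right), robot_in(rmA)}
  ∪ add   = {ball_in(b1,rmA), carry(b3,right), free(left), robot_in(rmA)}

== RESULT ==
["ball_in(b1,rmA)", "carry(b3,right)", "free(left)", "robot_in(rmA)"]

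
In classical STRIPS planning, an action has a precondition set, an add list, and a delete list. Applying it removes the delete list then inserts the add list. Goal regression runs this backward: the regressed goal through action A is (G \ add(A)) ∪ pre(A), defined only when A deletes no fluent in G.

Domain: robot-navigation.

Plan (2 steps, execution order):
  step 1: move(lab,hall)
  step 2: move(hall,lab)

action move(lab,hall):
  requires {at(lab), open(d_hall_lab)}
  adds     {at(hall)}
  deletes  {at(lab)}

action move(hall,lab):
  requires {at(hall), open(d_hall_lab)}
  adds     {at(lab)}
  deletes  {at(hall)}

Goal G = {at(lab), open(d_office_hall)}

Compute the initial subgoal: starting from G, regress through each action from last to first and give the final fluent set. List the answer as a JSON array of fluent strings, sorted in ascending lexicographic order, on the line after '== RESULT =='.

Work backward from the goal:
  through step 2 (move(hall,lab)): drop {at(lab)}, keep {open(d_office_hall)}, require {at(hall), open(d_hall_lab)}
    → {at(hall), open(d_hall_lab), open(d_office_hall)}
  through step 1 (move(lab,hall)): drop {at(hall)}, keep {open(d_hall_lab), open(d_office_hall)}, require {at(lab), open(d_hall_lab)}
    → {at(lab), open(d_hall_lab), open(d_office_hall)}

== RESULT ==
["at(lab)", "open(d_hall_lab)", "open(d_office_hall)"]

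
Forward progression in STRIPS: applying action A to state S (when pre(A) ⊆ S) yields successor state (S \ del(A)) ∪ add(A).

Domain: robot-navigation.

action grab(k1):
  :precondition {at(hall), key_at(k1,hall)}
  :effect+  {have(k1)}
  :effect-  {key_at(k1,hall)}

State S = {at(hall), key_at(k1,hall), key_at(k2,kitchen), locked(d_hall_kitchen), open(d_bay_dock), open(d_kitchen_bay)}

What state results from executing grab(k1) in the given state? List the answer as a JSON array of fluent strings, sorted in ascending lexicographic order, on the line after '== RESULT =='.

Progress:
  pre ⊆ S: {at(hall), key_at(k1,hall)} ⊆ S  — applicable
  S \ del = {at(hall), key_at(k2,kitchen), locked(d_hall_kitchen), open(d_bay_dock), open(d_kitchen_bay)}
  ∪ add   = {at(hall), have(k1), key_at(k2,kitchen), locked(d_hall_kitchen), open(d_bay_dock), open(d_kitchen_bay)}

== RESULT ==
["at(hall)", "have(k1)", "key_at(k2,kitchen)", "locked(d_hall_kitchen)", "open(d_bay_dock)", "open(d_kitchen_bay)"]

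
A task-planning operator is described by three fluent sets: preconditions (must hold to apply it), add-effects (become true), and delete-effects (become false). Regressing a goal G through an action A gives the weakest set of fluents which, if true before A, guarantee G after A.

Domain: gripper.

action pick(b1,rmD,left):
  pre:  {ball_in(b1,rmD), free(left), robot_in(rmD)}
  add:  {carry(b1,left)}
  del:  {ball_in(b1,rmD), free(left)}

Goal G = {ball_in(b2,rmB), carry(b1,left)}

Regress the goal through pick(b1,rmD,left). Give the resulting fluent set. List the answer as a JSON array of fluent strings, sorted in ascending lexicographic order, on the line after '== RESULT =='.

Regress:
  G ∩ del = {}  (empty — regression defined)
  G \ add = {ball_in(b2,rmB), carry(b1,left)} \ {carry(b1,left)} = {ball_in(b2,rmB)}
  ∪ pre   = {ball_in(b2,rmB)} ∪ {ball_in(b1,rmD), free(left), robot_in(rmD)}
          = {ball_in(b1,rmD), ball_in(b2,rmB), free(left), robot_in(rmD)}

== RESULT ==
["ball_in(b1,rmD)", "ball_in(b2,rmB)", "free(left)", "robot_in(rmD)"]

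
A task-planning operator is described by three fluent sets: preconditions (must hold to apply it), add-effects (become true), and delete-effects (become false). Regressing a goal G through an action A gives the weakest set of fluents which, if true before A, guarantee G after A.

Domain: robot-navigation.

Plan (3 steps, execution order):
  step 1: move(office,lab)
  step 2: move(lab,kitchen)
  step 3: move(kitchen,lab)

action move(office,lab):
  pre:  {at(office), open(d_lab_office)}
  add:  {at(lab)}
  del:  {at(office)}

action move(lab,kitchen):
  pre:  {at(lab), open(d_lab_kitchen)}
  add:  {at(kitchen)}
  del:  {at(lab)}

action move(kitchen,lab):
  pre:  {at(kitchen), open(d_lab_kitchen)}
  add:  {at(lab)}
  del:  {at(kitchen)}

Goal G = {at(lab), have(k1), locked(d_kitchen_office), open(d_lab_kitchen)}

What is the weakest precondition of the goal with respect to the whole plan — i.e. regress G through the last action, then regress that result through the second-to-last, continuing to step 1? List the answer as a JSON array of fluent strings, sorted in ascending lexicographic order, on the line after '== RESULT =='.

Work backward from the goal:
  through step 3 (move(kitchen,lab)): drop {at(lab)}, keep {have(k1), locked(d_kitchen_office), open(d_lab_kitchen)}, require {at(kitchen), open(d_lab_kitchen)}
    → {at(kitchen), have(k1), locked(d_kitchen_office), open(d_lab_kitchen)}
  through step 2 (move(lab,kitchen)): drop {at(kitchen)}, keep {have(k1), locked(d_kitchen_office), open(d_lab_kitchen)}, require {at(lab), open(d_lab_kitchen)}
    → {at(lab), have(k1), locked(d_kitchen_office), open(d_lab_kitchen)}
  through step 1 (move(office,lab)): drop {at(lab)}, keep {have(k1), locked(d_kitchen_office), open(d_lab_kitchen)}, require {at(office), open(d_lab_office)}
    → {at(office), have(k1), locked(d_kitchen_office), open(d_lab_kitchen), open(d_lab_office)}

== RESULT ==
["at(office)", "have(k1)", "locked(d_kitchen_office)", "open(d_lab_kitchen)", "open(d_lab_office)"]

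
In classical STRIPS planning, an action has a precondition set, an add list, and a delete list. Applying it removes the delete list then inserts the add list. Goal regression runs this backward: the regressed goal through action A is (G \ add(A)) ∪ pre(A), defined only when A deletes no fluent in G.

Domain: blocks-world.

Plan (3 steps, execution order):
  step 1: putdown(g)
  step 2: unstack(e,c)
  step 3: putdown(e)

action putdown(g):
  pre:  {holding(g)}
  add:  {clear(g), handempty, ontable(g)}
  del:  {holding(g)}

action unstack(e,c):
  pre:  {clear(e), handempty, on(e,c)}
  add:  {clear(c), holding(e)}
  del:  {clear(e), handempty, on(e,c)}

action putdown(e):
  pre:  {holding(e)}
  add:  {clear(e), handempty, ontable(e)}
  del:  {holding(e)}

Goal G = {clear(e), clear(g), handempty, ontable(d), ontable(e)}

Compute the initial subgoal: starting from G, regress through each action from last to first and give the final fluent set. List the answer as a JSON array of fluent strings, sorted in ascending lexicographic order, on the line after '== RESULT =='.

Work backward from the goal:
  through step 3 (putdown(e)): drop {clear(e), handempty, ontable(e)}, keep {clear(g), ontable(d)}, require {holding(e)}
    → {clear(g), holding(e), ontable(d)}
  through step 2 (unstack(e,c)): drop {holding(e)}, keep {clear(g), ontable(d)}, require {clear(e), handempty, on(e,c)}
    → {clear(e), clear(g), handempty, on(e,c), ontable(d)}
  through step 1 (putdown(g)): drop {clear(g), handempty}, keep {clear(e), on(e,c), ontable(d)}, require {holding(g)}
    → {clear(e), holding(g), on(e,c), ontable(d)}

== RESULT ==
["clear(e)", "holding(g)", "on(e,c)", "ontable(d)"]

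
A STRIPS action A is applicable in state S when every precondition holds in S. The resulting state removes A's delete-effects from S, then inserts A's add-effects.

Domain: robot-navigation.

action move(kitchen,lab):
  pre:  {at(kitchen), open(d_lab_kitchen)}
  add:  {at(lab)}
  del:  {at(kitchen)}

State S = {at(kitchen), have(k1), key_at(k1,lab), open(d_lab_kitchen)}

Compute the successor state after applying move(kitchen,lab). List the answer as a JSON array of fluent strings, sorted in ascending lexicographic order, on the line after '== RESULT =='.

Progress:
  pre ⊆ S: {at(kitchen), open(d_lab_kitchen)} ⊆ S  — applicable
  S \ del = {have(k1), key_at(k1,lab), open(d_lab_kitchen)}
  ∪ add   = {at(lab), have(k1), key_at(k1,lab), open(d_lab_kitchen)}

== RESULT ==
["at(lab)", "have(k1)", "key_at(k1,lab)", "open(d_lab_kitchen)"]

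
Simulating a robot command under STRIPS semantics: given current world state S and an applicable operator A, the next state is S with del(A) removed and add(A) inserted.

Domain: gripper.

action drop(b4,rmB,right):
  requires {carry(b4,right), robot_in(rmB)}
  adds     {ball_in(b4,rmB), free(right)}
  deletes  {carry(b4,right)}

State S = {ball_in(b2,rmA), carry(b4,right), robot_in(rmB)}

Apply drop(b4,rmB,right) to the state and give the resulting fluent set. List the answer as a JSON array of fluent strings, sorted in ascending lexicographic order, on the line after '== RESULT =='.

Compute (S \ del) ∪ add:
  pre ⊆ S: {carry(b4,right), robot_in(rmB)} ⊆ S  — applicable
  S \ del = {ball_in(b2,rmA), robot_in(rmB)}
  ∪ add   = {ball_in(b2,rmA), ball_in(b4,rmB), free(right), robot_in(rmB)}

== RESULT ==
["ball_in(b2,rmA)", "ball_in(b4,rmB)", "free(right)", "robot_in(rmB)"]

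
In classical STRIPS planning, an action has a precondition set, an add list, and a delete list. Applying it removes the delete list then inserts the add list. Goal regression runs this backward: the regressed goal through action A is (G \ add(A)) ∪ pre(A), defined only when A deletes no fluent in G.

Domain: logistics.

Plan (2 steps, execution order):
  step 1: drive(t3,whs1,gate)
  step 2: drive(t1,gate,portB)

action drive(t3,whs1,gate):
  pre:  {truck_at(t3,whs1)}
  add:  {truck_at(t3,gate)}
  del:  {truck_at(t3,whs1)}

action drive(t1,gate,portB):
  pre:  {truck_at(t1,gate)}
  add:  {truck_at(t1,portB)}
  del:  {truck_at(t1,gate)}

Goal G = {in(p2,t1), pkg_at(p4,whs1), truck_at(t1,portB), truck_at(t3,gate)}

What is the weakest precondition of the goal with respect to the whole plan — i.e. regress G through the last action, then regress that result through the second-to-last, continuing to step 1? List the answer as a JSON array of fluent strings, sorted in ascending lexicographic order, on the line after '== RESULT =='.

Regress step by step:
  through step 2 (drive(t1,gate,portB)): drop {truck_at(t1,portB)}, keep {in(p2,t1), pkg_at(p4,whs1), truck_at(t3,gate)}, require {truck_at(t1,gate)}
    → {in(p2,t1), pkg_at(p4,whs1), truck_at(t1,gate), truck_at(t3,gate)}
  through step 1 (drive(t3,whs1,gate)): drop {truck_at(t3,gate)}, keep {in(p2,t1), pkg_at(p4,whs1), truck_at(t1,gate)}, require {truck_at(t3,whs1)}
    → {in(p2,t1), pkg_at(p4,whs1), truck_at(t1,gate), truck_at(t3,whs1)}

== RESULT ==
["in(p2,t1)", "pkg_at(p4,whs1)", "truck_at(t1,gate)", "truck_at(t3,whs1)"]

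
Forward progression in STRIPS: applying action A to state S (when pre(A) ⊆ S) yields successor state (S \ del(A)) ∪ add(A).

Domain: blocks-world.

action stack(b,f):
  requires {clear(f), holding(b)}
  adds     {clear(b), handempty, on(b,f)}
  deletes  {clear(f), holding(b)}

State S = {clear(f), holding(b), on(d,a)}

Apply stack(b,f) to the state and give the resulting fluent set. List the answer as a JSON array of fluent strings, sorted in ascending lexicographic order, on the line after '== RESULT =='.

Compute (S \ del) ∪ add:
  pre ⊆ S: {clear(f), holding(b)} ⊆ S  — applicable
  S \ del = {on(d,a)}
  ∪ add   = {clear(b), handempty, on(b,f), on(d,a)}

== RESULT ==
["clear(b)", "handempty", "on(b,f)", "on(d,a)"]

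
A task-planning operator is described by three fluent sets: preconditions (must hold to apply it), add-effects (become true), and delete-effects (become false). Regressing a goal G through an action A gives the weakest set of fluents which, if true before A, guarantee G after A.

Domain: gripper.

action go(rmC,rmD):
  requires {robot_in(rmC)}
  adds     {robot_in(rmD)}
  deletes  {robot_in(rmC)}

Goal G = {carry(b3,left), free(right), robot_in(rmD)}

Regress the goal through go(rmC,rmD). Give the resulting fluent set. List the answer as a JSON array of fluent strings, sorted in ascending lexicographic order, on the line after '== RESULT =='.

Regress:
  G ∩ del = {}  (empty — regression defined)
  G \ add = {carry(b3,left), free(right), robot_in(rmD)} \ {robot_in(rmD)} = {carry(b3,left), free(right)}
  ∪ pre   = {carry(b3,left), free(right)} ∪ {robot_in(rmC)}
          = {carry(b3,left), free(right), robot_in(rmC)}

== RESULT ==
["carry(b3,left)", "free(right)", "robot_in(rmC)"]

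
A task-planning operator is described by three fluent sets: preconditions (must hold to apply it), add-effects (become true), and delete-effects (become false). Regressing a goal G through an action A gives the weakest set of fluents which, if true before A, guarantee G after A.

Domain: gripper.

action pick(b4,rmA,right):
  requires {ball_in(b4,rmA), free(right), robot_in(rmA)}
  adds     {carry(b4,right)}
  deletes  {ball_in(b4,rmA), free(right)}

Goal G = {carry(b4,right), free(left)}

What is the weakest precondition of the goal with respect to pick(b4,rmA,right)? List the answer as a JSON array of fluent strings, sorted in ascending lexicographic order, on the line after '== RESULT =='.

Compute (G \ add) ∪ pre:
  G ∩ del = {}  (empty — regression defined)
  G \ add = {carry(b4,right), free(left)} \ {carry(b4,right)} = {free(left)}
  ∪ pre   = {free(left)} ∪ {ball_in(b4,rmA), free(right), robot_in(rmA)}
          = {ball_in(b4,rmA), free(left), free(right), robot_in(rmA)}

== RESULT ==
["ball_in(b4,rmA)", "free(left)", "free(right)", "robot_in(rmA)"]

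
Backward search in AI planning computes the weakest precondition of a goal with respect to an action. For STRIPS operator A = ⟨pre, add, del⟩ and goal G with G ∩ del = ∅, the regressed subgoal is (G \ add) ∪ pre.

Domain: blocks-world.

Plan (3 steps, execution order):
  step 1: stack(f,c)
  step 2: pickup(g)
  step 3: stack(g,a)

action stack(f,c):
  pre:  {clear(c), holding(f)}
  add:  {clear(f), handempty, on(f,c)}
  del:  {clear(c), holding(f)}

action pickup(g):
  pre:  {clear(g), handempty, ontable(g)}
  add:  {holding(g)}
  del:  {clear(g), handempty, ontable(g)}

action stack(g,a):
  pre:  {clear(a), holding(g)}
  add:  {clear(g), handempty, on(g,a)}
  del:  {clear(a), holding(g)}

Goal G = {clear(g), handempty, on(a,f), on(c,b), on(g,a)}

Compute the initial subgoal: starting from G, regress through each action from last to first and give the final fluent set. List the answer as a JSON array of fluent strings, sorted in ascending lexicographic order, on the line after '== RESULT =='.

Work backward from the goal:
  through step 3 (stack(g,a)): drop {clear(g), handempty, on(g,a)}, keep {on(a,f), on(c,b)}, require {clear(a), holding(g)}
    → {clear(a), holding(g), on(a,f), on(c,b)}
  through step 2 (pickup(g)): drop {holding(g)}, keep {clear(a), on(a,f), on(c,b)}, require {clear(g), handempty, ontable(g)}
    → {clear(a), clear(g), handempty, on(a,f), on(c,b), ontable(g)}
  through step 1 (stack(f,c)): drop {handempty}, keep {clear(a), clear(g), on(a,f), on(c,b), ontable(g)}, require {clear(c), holding(f)}
    → {clear(a), clear(c), clear(g), holding(f), on(a,f), on(c,b), ontable(g)}

== RESULT ==
["clear(a)", "clear(c)", "clear(g)", "holding(f)", "on(a,f)", "on(c,b)", "ontable(g)"]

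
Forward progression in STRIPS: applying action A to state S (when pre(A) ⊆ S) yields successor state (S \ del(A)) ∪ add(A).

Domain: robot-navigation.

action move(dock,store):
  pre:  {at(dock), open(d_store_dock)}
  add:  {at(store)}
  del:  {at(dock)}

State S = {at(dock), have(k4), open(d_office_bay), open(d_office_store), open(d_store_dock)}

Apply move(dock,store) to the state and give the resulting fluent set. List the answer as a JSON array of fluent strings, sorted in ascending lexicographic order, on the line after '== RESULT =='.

Compute (S \ del) ∪ add:
  pre ⊆ S: {at(dock), open(d_store_dock)} ⊆ S  — applicable
  S \ del = {have(k4), open(d_office_bay), open(d_office_store), open(d_store_dock)}
  ∪ add   = {at(store), have(k4), open(d_office_bay), open(d_office_store), open(d_store_dock)}

== RESULT ==
["at(store)", "have(k4)", "open(d_office_bay)", "open(d_office_store)", "open(d_store_dock)"]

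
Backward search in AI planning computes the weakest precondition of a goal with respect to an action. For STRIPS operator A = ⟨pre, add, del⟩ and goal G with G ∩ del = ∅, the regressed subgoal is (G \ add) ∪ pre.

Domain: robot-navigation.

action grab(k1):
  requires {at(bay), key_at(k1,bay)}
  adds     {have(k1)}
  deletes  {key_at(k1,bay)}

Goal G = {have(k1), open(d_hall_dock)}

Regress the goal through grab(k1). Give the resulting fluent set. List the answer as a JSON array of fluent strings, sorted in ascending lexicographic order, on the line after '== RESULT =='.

Regress:
  G ∩ del = {}  (empty — regression defined)
  G \ add = {have(k1), open(d_hall_dock)} \ {have(k1)} = {open(d_hall_dock)}
  ∪ pre   = {open(d_hall_dock)} ∪ {at(bay), key_at(k1,bay)}
          = {at(bay), key_at(k1,bay), open(d_hall_dock)}

== RESULT ==
["at(bay)", "key_at(k1,bay)", "open(d_hall_dock)"]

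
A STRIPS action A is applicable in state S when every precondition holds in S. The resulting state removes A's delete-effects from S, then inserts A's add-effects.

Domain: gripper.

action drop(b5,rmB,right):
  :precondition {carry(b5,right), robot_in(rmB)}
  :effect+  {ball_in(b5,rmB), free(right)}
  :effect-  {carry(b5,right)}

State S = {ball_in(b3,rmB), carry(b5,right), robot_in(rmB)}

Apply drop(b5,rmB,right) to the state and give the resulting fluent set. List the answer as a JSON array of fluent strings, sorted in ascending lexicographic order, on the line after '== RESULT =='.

Progress:
  pre ⊆ S: {carry(b5,right), robot_in(rmB)} ⊆ S  — applicable
  S \ del = {ball_in(b3,rmB), robot_in(rmB)}
  ∪ add   = {ball_in(b3,rmB), ball_in(b5,rmB), free(right), robot_in(rmB)}

== RESULT ==
["ball_in(b3,rmB)", "ball_in(b5,rmB)", "free(right)", "robot_in(rmB)"]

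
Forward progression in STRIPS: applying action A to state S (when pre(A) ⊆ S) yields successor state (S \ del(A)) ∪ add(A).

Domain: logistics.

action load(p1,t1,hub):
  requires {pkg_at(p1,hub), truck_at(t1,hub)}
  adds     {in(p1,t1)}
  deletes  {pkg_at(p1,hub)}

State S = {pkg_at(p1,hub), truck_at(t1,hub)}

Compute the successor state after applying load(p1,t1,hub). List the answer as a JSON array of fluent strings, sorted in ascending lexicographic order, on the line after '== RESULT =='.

Progress:
  pre ⊆ S: {pkg_at(p1,hub), truck_at(t1,hub)} ⊆ S  — applicable
  S \ del = {truck_at(t1,hub)}
  ∪ add   = {in(p1,t1), truck_at(t1,hub)}

== RESULT ==
["in(p1,t1)", "truck_at(t1,hub)"]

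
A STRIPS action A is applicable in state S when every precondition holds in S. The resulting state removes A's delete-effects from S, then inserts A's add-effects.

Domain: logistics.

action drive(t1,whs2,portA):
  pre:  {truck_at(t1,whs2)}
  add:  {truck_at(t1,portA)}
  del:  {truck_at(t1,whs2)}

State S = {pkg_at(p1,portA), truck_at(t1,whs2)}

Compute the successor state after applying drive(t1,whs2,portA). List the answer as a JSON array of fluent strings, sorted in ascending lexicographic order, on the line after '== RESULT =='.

Progress:
  pre ⊆ S: {truck_at(t1,whs2)} ⊆ S  — applicable
  S \ del = {pkg_at(p1,portA)}
  ∪ add   = {pkg_at(p1,portA), truck_at(t1,portA)}

== RESULT ==
["pkg_at(p1,portA)", "truck_at(t1,portA)"]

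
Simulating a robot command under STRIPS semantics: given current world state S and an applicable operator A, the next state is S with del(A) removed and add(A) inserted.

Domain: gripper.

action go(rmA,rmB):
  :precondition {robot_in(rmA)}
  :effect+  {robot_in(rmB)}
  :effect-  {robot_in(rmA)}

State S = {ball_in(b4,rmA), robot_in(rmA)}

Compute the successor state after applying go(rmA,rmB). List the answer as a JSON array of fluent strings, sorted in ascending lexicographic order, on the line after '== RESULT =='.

Progress:
  pre ⊆ S: {robot_in(rmA)} ⊆ S  — applicable
  S \ del = {ball_in(b4,rmA)}
  ∪ add   = {ball_in(b4,rmA), robot_in(rmB)}

== RESULT ==
["ball_in(b4,rmA)", "robot_in(rmB)"]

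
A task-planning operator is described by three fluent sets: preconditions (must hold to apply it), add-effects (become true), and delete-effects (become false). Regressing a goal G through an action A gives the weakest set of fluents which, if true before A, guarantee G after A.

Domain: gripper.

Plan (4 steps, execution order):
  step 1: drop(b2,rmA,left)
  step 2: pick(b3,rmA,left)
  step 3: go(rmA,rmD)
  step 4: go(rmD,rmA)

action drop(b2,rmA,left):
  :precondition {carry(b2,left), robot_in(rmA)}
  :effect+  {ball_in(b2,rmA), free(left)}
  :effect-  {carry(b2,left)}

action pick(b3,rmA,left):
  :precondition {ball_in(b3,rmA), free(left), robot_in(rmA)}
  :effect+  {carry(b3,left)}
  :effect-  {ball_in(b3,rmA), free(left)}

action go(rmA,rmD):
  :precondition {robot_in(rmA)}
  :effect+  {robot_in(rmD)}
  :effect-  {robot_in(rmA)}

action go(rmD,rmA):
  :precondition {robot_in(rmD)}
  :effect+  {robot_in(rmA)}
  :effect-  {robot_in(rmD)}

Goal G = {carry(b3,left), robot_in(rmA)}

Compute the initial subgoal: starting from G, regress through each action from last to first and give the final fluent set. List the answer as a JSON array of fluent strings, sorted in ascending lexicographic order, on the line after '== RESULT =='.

Work backward from the goal:
  through step 4 (go(rmD,rmA)): drop {robot_in(rmA)}, keep {carry(b3,left)}, require {robot_in(rmD)}
    → {carry(b3,left), robot_in(rmD)}
  through step 3 (go(rmA,rmD)): drop {robot_in(rmD)}, keep {carry(b3,left)}, require {robot_in(rmA)}
    → {carry(b3,left), robot_in(rmA)}
  through step 2 (pick(b3,rmA,left)): drop {carry(b3,left)}, keep {robot_in(rmA)}, require {ball_in(b3,rmA), free(left), robot_in(rmA)}
    → {ball_in(b3,rmA), free(left), robot_in(rmA)}
  through step 1 (drop(b2,rmA,left)): drop {free(left)}, keep {ball_in(b3,rmA), robot_in(rmA)}, require {carry(b2,left), robot_in(rmA)}
    → {ball_in(b3,rmA), carry(b2,left), robot_in(rmA)}

== RESULT ==
["ball_in(b3,rmA)", "carry(b2,left)", "robot_in(rmA)"]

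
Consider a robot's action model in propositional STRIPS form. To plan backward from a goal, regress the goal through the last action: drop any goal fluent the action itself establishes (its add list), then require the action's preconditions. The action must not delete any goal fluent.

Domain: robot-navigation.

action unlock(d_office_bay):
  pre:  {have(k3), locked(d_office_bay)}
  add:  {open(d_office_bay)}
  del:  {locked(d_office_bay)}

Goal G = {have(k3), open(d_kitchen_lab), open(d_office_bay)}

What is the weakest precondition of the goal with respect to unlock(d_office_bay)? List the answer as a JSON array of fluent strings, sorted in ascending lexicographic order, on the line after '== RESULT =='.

Compute (G \ add) ∪ pre:
  G ∩ del = {}  (empty — regression defined)
  G \ add = {have(k3), open(d_kitchen_lab), open(d_office_bay)} \ {open(d_office_bay)} = {have(k3), open(d_kitchen_lab)}
  ∪ pre   = {have(k3), open(d_kitchen_lab)} ∪ {have(k3), locked(d_office_bay)}
          = {have(k3), locked(d_office_bay), open(d_kitchen_lab)}

== RESULT ==
["have(k3)", "locked(d_office_bay)", "open(d_kitchen_lab)"]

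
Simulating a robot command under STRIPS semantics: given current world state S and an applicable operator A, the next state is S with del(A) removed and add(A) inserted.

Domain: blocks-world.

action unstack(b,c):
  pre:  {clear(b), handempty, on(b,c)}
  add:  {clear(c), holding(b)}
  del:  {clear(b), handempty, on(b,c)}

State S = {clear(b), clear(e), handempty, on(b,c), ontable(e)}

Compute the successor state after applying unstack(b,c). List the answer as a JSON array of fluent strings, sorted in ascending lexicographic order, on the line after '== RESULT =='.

Progress:
  pre ⊆ S: {clear(b), handempty, on(b,c)} ⊆ S  — applicable
  S \ del = {clear(e), ontable(e)}
  ∪ add   = {clear(c), clear(e), holding(b), ontable(e)}

== RESULT ==
["clear(c)", "clear(e)", "holding(b)", "ontable(e)"]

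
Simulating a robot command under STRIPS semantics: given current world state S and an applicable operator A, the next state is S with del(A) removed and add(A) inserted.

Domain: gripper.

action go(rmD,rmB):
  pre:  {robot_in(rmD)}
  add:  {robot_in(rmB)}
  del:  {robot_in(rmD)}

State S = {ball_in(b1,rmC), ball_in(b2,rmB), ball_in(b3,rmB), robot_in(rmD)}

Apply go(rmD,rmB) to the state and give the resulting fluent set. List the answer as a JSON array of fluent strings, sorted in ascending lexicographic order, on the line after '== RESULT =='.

Progress:
  pre ⊆ S: {robot_in(rmD)} ⊆ S  — applicable
  S \ del = {ball_in(b1,rmC), ball_in(b2,rmB), ball_in(b3,rmB)}
  ∪ add   = {ball_in(b1,rmC), ball_in(b2,rmB), ball_in(b3,rmB), robot_in(rmB)}

== RESULT ==
["ball_in(b1,rmC)", "ball_in(b2,rmB)", "ball_in(b3,rmB)", "robot_in(rmB)"]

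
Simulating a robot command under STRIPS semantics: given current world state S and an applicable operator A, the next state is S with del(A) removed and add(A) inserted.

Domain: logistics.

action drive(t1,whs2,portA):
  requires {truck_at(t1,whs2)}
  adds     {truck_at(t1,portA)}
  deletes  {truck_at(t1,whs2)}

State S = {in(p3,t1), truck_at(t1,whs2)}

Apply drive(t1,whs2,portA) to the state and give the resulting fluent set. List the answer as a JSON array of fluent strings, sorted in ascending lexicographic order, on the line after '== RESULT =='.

Progress:
  pre ⊆ S: {truck_at(t1,whs2)} ⊆ S  — applicable
  S \ del = {in(p3,t1)}
  ∪ add   = {in(p3,t1), truck_at(t1,portA)}

== RESULT ==
["in(p3,t1)", "truck_at(t1,portA)"]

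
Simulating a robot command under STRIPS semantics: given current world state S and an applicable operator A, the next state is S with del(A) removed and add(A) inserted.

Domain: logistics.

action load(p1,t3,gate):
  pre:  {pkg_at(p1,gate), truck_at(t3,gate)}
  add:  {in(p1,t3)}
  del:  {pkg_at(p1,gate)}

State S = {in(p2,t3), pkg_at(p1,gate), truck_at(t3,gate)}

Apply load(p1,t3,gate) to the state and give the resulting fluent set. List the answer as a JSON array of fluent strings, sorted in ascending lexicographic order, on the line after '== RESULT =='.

Progress:
  pre ⊆ S: {pkg_at(p1,gate), truck_at(t3,gate)} ⊆ S  — applicable
  S \ del = {in(p2,t3), truck_at(t3,gate)}
  ∪ add   = {in(p1,t3), in(p2,t3), truck_at(t3,gate)}

== RESULT ==
["in(p1,t3)", "in(p2,t3)", "truck_at(t3,gate)"]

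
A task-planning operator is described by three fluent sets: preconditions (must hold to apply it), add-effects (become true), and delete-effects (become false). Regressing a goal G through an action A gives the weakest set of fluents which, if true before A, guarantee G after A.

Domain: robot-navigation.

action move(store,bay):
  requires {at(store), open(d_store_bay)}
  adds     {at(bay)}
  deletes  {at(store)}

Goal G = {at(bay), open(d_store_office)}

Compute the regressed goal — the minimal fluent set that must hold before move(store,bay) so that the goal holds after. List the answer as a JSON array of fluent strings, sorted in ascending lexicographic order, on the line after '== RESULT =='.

Regress:
  G ∩ del = {}  (empty — regression defined)
  G \ add = {at(bay), open(d_store_office)} \ {at(bay)} = {open(d_store_office)}
  ∪ pre   = {open(d_store_office)} ∪ {at(store), open(d_store_bay)}
          = {at(store), open(d_store_bay), open(d_store_office)}

== RESULT ==
["at(store)", "open(d_store_bay)", "open(d_store_office)"]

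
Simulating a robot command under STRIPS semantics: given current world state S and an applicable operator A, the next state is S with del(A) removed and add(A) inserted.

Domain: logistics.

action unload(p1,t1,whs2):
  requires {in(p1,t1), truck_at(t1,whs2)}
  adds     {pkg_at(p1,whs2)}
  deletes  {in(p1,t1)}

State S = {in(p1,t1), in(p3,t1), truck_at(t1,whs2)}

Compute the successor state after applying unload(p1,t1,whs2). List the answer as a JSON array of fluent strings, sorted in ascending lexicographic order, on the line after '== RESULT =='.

Progress:
  pre ⊆ S: {in(p1,t1), truck_at(t1,whs2)} ⊆ S  — applicable
  S \ del = {in(p3,t1), truck_at(t1,whs2)}
  ∪ add   = {in(p3,t1), pkg_at(p1,whs2), truck_at(t1,whs2)}

== RESULT ==
["in(p3,t1)", "pkg_at(p1,whs2)", "truck_at(t1,whs2)"]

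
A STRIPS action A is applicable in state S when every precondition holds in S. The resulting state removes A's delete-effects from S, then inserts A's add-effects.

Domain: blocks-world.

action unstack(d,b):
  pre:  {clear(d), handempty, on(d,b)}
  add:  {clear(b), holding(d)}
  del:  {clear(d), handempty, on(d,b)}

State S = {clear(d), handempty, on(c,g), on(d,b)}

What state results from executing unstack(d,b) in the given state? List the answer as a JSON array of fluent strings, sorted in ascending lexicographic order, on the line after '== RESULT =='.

Progress:
  pre ⊆ S: {clear(d), handempty, on(d,b)} ⊆ S  — applicable
  S \ del = {on(c,g)}
  ∪ add   = {clear(b), holding(d), on(c,g)}

== RESULT ==
["clear(b)", "holding(d)", "on(c,g)"]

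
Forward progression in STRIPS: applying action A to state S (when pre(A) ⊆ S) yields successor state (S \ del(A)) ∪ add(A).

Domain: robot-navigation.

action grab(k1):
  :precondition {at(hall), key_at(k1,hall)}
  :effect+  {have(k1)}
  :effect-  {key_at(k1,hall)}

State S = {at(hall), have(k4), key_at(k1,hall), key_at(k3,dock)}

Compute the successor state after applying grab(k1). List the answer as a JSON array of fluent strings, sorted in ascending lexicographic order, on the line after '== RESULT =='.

Progress:
  pre ⊆ S: {at(hall), key_at(k1,hall)} ⊆ S  — applicable
  S \ del = {at(hall), have(k4), key_at(k3,dock)}
  ∪ add   = {at(hall), have(k1), have(k4), key_at(k3,dock)}

== RESULT ==
["at(hall)", "have(k1)", "have(k4)", "key_at(k3,dock)"]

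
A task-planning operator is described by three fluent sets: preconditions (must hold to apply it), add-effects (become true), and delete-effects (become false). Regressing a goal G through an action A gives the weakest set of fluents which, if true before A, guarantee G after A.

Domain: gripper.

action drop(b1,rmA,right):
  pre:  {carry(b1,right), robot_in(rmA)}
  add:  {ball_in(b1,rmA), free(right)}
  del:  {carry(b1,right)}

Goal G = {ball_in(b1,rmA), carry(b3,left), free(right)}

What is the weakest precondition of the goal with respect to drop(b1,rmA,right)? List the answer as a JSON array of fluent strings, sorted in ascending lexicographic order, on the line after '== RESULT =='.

Regress:
  G ∩ del = {}  (empty — regression defined)
  G \ add = {ball_in(b1,rmA), carry(b3,left), free(right)} \ {ball_in(b1,rmA), free(right)} = {carry(b3,left)}
  ∪ pre   = {carry(b3,left)} ∪ {carry(b1,right), robot_in(rmA)}
          = {carry(b1,right), carry(b3,left), robot_in(rmA)}

== RESULT ==
["carry(b1,right)", "carry(b3,left)", "robot_in(rmA)"]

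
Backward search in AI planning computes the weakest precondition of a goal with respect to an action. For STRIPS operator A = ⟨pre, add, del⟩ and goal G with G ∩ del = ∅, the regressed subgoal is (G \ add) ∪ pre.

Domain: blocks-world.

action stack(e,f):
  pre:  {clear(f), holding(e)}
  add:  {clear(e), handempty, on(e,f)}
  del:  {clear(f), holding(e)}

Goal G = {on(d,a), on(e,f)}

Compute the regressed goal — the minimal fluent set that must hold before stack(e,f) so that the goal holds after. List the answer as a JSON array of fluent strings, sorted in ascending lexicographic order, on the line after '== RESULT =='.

Regress:
  G ∩ del = {}  (empty — regression defined)
  G \ add = {on(d,a), on(e,f)} \ {clear(e), handempty, on(e,f)} = {on(d,a)}
  ∪ pre   = {on(d,a)} ∪ {clear(f), holding(e)}
          = {clear(f), holding(e), on(d,a)}

== RESULT ==
["clear(f)", "holding(e)", "on(d,a)"]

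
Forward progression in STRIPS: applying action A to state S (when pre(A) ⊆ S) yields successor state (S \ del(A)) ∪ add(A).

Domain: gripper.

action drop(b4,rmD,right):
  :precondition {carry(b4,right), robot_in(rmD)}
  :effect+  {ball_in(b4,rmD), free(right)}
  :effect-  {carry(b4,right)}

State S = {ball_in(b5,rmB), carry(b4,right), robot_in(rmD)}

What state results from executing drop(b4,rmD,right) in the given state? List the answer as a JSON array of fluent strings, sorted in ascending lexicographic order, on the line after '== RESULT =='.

Progress:
  pre ⊆ S: {carry(b4,right), robot_in(rmD)} ⊆ S  — applicable
  S \ del = {ball_in(b5,rmB), robot_in(rmD)}
  ∪ add   = {ball_in(b4,rmD), ball_in(b5,rmB), free(right), robot_in(rmD)}

== RESULT ==
["ball_in(b4,rmD)", "ball_in(b5,rmB)", "free(right)", "robot_in(rmD)"]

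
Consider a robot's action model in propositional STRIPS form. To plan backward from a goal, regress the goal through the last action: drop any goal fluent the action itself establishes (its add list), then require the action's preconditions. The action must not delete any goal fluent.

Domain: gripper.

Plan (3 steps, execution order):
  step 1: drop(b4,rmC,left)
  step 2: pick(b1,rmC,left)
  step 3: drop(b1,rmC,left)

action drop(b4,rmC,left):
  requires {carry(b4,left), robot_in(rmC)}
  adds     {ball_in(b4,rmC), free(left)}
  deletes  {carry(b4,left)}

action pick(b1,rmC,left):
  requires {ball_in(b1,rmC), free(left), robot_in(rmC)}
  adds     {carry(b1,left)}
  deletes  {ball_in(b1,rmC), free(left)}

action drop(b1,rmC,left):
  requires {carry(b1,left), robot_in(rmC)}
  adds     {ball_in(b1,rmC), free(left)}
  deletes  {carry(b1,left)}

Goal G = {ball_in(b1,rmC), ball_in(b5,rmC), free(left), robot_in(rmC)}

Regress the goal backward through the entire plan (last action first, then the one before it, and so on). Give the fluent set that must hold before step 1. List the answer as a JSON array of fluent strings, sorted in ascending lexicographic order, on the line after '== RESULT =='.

Regress step by step:
  through step 3 (drop(b1,rmC,left)): drop {ball_in(b1,rmC), free(left)}, keep {ball_in(b5,rmC), robot_in(rmC)}, require {carry(b1,left), robot_in(rmC)}
    → {ball_in(b5,rmC), carry(b1,left), robot_in(rmC)}
  through step 2 (pick(b1,rmC,left)): drop {carry(b1,left)}, keep {ball_in(b5,rmC), robot_in(rmC)}, require {ball_in(b1,rmC), free(left), robot_in(rmC)}
    → {ball_in(b1,rmC), ball_in(b5,rmC), free(left), robot_in(rmC)}
  through step 1 (drop(b4,rmC,left)): drop {free(left)}, keep {ball_in(b1,rmC), ball_in(b5,rmC), robot_in(rmC)}, require {carry(b4,left), robot_in(rmC)}
    → {ball_in(b1,rmC), ball_in(b5,rmC), carry(b4,left), robot_in(rmC)}

== RESULT ==
["ball_in(b1,rmC)", "ball_in(b5,rmC)", "carry(b4,left)", "robot_in(rmC)"]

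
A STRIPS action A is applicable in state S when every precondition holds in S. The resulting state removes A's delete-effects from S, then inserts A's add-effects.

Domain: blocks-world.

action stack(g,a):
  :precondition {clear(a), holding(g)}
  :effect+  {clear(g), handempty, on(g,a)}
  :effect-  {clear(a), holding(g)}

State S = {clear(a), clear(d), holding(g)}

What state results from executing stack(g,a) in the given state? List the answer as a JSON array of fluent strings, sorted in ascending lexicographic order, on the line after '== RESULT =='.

Compute (S \ del) ∪ add:
  pre ⊆ S: {clear(a), holding(g)} ⊆ S  — applicable
  S \ del = {clear(d)}
  ∪ add   = {clear(d), clear(g), handempty, on(g,a)}

== RESULT ==
["clear(d)", "clear(g)", "handempty", "on(g,a)"]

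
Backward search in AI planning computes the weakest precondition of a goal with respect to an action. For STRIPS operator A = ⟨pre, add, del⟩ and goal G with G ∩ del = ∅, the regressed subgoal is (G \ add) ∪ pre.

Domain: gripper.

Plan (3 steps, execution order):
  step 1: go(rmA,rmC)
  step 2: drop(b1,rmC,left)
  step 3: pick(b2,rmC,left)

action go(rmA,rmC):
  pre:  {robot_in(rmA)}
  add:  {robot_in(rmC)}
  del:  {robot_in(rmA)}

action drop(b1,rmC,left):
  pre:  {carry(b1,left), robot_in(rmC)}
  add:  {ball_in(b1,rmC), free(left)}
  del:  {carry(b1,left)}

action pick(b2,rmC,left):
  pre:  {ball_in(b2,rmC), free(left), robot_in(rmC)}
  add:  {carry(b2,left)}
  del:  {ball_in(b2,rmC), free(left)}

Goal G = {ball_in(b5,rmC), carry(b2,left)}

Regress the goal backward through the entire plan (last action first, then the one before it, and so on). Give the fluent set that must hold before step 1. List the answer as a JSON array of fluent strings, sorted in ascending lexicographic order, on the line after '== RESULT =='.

Regress step by step:
  through step 3 (pick(b2,rmC,left)): drop {carry(b2,left)}, keep {ball_in(b5,rmC)}, require {ball_in(b2,rmC), free(left), robot_in(rmC)}
    → {ball_in(b2,rmC), ball_in(b5,rmC), free(left), robot_in(rmC)}
  through step 2 (drop(b1,rmC,left)): drop {free(left)}, keep {ball_in(b2,rmC), ball_in(b5,rmC), robot_in(rmC)}, require {carry(b1,left), robot_in(rmC)}
    → {ball_in(b2,rmC), ball_in(b5,rmC), carry(b1,left), robot_in(rmC)}
  through step 1 (go(rmA,rmC)): drop {robot_in(rmC)}, keep {ball_in(b2,rmC), ball_in(b5,rmC), carry(b1,left)}, require {robot_in(rmA)}
    → {ball_in(b2,rmC), ball_in(b5,rmC), carry(b1,left), robot_in(rmA)}

== RESULT ==
["ball_in(b2,rmC)", "ball_in(b5,rmC)", "carry(b1,left)", "robot_in(rmA)"]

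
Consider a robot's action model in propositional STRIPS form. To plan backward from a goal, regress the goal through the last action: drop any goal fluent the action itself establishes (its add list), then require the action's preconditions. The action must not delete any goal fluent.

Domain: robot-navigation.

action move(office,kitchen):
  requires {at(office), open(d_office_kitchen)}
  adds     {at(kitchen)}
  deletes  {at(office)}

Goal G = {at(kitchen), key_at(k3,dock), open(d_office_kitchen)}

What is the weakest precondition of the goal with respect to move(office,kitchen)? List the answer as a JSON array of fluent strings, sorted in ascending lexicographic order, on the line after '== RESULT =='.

Compute (G \ add) ∪ pre:
  G ∩ del = {}  (empty — regression defined)
  G \ add = {at(kitchen), key_at(k3,dock), open(d_office_kitchen)} \ {at(kitchen)} = {key_at(k3,dock), open(d_office_kitchen)}
  ∪ pre   = {key_at(k3,dock), open(d_office_kitchen)} ∪ {at(office), open(d_office_kitchen)}
          = {at(office), key_at(k3,dock), open(d_office_kitchen)}

== RESULT ==
["at(office)", "key_at(k3,dock)", "open(d_office_kitchen)"]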